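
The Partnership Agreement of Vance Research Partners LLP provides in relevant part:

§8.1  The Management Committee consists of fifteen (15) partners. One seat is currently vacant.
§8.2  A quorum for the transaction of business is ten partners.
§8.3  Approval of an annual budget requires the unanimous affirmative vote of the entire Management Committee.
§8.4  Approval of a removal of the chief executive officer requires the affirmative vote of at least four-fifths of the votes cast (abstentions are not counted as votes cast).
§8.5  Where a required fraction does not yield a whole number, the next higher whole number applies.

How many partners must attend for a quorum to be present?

10

The quorum is fixed at 10.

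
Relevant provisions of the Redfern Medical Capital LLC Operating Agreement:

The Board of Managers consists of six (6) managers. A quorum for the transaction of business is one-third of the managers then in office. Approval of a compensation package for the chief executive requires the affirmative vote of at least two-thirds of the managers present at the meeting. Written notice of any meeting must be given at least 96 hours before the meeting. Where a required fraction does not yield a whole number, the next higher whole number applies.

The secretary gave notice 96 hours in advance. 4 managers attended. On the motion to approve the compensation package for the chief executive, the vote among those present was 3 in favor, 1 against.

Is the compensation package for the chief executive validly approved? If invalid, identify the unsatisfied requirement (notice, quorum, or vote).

Valid — all requirements satisfied.

Notice: 96 hours given; 96 required (96 ≥ 96). Satisfied.
Quorum: 4 present; quorum is 2. Satisfied.
Vote: the compensation package for the chief executive requires two-thirds of the managers present (4). 2/3 of 4 = 2.67, rounded up to 3, so 3 affirmative votes are needed; 3 voted in favor. Satisfied.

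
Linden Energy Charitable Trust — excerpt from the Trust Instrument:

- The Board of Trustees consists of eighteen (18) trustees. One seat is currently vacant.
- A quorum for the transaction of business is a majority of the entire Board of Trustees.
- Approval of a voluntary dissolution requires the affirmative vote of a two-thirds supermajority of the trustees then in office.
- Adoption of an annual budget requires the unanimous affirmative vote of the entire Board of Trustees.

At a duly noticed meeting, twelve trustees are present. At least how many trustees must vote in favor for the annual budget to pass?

The annual budget requires the unanimous vote of the entire Board of Trustees (18).
Unanimous means all 18.
(Only 12 can vote, so the annual budget cannot pass at this meeting, but the required vote is still 18.)

18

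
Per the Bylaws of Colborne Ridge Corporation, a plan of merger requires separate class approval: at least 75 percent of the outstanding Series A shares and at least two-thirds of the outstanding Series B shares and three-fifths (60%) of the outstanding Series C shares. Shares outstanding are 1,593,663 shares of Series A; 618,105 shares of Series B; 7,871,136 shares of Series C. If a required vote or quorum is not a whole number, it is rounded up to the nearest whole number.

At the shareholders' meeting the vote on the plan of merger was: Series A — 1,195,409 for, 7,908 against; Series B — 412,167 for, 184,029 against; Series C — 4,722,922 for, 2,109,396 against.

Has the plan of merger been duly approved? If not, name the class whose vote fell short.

Approved — every class gave the required vote.

Series A: 3/4 of 1593663 = 1195247.25, rounded up to 1195248; 1,195,248 required, 1,195,409 in favor — approved.
Series B: 2/3 of 618105 = 412070; 412,070 required, 412,167 in favor — approved.
Series C: 3/5 of 7871136 = 4722681.60, rounded up to 4722682; 4,722,682 required, 4,722,922 in favor — approved.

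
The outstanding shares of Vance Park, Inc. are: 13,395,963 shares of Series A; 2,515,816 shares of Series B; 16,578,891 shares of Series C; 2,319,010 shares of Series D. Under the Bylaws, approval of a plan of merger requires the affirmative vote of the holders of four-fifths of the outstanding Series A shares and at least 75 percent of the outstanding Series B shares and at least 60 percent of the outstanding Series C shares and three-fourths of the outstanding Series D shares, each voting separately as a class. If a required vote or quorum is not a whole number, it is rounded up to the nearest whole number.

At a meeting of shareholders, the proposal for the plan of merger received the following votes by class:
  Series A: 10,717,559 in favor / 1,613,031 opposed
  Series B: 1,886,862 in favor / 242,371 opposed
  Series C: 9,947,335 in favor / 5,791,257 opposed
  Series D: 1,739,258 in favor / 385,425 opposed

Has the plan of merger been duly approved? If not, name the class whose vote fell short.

Series A: 4/5 of 13395963 = 10716770.40, rounded up to 10716771; 10,716,771 required, 10,717,559 in favor — approved.
Series B: 3/4 of 2515816 = 1886862; 1,886,862 required, 1,886,862 in favor — approved.
Series C: 3/5 of 16578891 = 9947334.60, rounded up to 9947335; 9,947,335 required, 9,947,335 in favor — approved.
Series D: 3/4 of 2319010 = 1739257.50, rounded up to 1739258; 1,739,258 required, 1,739,258 in favor — approved.

Approved — every class gave the required vote.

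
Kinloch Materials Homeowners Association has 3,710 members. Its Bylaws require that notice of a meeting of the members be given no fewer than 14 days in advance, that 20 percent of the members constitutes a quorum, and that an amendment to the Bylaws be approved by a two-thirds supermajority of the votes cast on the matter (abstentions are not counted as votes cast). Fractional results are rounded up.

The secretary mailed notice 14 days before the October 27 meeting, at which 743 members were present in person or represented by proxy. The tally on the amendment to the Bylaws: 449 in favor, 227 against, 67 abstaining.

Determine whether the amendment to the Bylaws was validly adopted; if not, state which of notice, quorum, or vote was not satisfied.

Notice: 14 days given; 14 required. Satisfied.
Quorum: 20% of 3,710 = 742; 743 present. Satisfied.
Vote: requires two-thirds of the votes cast (743 − 67 abstaining = 676); 2/3 of 676 = 450.67, rounded up to 451, so 451 needed; 449 in favor. Not satisfied.

Invalid — vote requirement not satisfied.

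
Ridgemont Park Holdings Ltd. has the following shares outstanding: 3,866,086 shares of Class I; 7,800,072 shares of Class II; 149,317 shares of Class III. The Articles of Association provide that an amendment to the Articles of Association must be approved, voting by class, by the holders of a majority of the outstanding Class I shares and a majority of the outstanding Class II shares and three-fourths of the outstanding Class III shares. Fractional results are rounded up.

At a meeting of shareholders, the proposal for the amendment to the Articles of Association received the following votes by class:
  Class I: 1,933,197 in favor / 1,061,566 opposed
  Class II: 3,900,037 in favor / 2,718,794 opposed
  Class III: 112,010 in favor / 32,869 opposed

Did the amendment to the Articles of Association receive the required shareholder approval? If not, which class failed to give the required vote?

Approved — every class gave the required vote.

Class I: a majority of 3866086 is 1933044; 1,933,044 required, 1,933,197 in favor — approved.
Class II: a majority of 7800072 is 3900037; 3,900,037 required, 3,900,037 in favor — approved.
Class III: 3/4 of 149317 = 111987.75, rounded up to 111988; 111,988 required, 112,010 in favor — approved.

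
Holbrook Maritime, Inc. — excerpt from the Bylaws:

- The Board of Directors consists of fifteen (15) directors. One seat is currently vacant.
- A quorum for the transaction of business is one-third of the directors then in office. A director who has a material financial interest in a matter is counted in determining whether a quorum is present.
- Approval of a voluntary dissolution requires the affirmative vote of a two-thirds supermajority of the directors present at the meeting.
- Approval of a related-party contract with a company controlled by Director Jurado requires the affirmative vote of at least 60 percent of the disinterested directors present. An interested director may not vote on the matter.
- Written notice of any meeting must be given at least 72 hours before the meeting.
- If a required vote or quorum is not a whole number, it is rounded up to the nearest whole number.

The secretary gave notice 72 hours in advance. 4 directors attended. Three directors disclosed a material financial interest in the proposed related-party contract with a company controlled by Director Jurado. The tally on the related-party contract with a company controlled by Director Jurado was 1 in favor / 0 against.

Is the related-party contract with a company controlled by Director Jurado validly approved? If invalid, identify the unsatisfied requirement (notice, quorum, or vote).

Notice: 72 hours given; 72 required (72 ≥ 72). Satisfied.
Quorum: 4 present (interested directors count toward quorum); quorum is 5. Not satisfied.
Vote: the related-party contract with a company controlled by Director Jurado requires three-fifths of the disinterested directors present (4 − 3 = 1). 3/5 of 1 = 0.60, rounded up to 1, so 1 affirmative vote is needed; 1 voted in favor. Satisfied. (Moot — without a quorum no business can be validly transacted.)

Invalid — quorum requirement not satisfied.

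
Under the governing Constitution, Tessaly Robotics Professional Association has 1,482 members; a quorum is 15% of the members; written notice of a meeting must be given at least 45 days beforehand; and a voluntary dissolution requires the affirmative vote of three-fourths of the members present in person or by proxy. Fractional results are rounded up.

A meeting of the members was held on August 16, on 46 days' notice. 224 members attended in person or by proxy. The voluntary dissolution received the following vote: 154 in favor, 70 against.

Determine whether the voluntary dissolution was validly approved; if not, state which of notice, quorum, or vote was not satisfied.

Notice: 46 days given; 45 required. Satisfied.
Quorum: 15% of 1,482 = 222.30, rounded up to 223; 224 present. Satisfied.
Vote: requires three-fourths of those present (224); 3/4 of 224 = 168, so 168 needed; 154 in favor. Not satisfied.

Invalid — vote requirement not satisfied.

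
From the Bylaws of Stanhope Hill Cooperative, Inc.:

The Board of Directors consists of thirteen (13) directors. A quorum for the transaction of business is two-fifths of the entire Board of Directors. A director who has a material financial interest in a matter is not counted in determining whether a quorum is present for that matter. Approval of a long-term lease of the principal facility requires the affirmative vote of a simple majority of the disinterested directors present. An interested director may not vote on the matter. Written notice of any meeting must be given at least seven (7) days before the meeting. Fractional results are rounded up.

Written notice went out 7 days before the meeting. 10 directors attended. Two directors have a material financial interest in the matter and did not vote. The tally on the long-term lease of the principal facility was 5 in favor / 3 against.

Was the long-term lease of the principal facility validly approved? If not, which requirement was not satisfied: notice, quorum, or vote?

Valid — all requirements satisfied.

Notice: 7 days given; 7 required (7 ≥ 7). Satisfied.
Quorum: 10 present, but the 2 interested directors do not count, leaving 8. Quorum is 6. Satisfied.
Vote: the long-term lease of the principal facility requires a majority of the disinterested directors present (10 − 2 = 8). A majority of 8 is 5, so 5 affirmative votes are needed; 5 voted in favor. Satisfied.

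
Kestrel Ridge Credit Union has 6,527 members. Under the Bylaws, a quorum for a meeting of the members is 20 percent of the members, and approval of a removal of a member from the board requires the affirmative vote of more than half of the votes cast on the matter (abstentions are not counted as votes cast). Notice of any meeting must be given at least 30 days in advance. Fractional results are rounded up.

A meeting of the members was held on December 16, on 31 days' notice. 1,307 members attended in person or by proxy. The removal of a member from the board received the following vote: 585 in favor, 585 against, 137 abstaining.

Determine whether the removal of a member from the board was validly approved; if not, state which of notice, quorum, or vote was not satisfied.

Notice: 31 days given; 30 required. Satisfied.
Quorum: 20% of 6,527 = 1,305.40, rounded up to 1,306; 1,307 present. Satisfied.
Vote: requires a majority of the votes cast (1,307 − 137 abstaining = 1,170); a majority of 1170 is 586, so 586 needed; 585 in favor. Not satisfied.

Invalid — vote requirement not satisfied.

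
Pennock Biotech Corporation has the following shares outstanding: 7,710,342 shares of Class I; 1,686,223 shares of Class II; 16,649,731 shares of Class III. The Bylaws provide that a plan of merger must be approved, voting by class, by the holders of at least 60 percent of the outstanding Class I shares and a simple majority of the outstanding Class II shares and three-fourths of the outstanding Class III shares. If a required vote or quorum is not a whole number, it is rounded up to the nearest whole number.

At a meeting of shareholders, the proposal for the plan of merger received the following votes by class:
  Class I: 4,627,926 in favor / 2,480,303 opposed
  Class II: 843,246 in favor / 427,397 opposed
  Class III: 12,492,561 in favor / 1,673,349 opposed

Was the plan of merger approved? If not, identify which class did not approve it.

Class I: 3/5 of 7710342 = 4626205.20, rounded up to 4626206; 4,626,206 required, 4,627,926 in favor — approved.
Class II: a majority of 1686223 is 843112; 843,112 required, 843,246 in favor — approved.
Class III: 3/4 of 16649731 = 12487298.25, rounded up to 12487299; 12,487,299 required, 12,492,561 in favor — approved.

Approved — every class gave the required vote.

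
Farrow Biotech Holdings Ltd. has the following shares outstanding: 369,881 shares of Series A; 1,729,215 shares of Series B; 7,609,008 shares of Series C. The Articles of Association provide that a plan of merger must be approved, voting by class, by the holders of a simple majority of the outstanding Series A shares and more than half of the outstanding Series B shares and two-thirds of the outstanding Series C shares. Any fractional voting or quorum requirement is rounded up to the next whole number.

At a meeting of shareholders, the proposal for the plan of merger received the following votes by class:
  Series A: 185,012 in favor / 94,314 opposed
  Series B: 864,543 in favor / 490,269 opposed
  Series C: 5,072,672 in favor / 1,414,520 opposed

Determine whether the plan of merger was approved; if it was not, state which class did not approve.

Not approved — the Series B shares did not give the required vote.

Series A: a majority of 369881 is 184941; 184,941 required, 185,012 in favor — approved.
Series B: a majority of 1729215 is 864608; 864,608 required, 864,543 in favor — not approved.
Series C: 2/3 of 7609008 = 5072672; 5,072,672 required, 5,072,672 in favor — approved.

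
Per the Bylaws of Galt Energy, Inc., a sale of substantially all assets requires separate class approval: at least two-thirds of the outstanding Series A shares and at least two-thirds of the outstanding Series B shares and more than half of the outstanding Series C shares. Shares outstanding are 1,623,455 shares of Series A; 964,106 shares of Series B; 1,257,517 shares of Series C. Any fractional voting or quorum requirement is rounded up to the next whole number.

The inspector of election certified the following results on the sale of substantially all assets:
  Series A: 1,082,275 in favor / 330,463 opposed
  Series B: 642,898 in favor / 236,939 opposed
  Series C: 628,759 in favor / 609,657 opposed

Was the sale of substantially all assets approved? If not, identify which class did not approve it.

Not approved — the Series A shares did not give the required vote.

Series A: 2/3 of 1623455 = 1082303.33, rounded up to 1082304; 1,082,304 required, 1,082,275 in favor — not approved.
Series B: 2/3 of 964106 = 642737.33, rounded up to 642738; 642,738 required, 642,898 in favor — approved.
Series C: a majority of 1257517 is 628759; 628,759 required, 628,759 in favor — approved.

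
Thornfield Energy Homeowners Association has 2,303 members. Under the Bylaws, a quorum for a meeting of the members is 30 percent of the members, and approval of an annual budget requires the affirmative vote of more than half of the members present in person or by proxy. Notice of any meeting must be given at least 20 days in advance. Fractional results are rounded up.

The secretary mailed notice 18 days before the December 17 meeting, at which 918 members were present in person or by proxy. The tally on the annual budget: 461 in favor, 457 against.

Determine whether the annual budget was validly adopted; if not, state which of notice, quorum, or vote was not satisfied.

Notice: 18 days given; 20 required. Not satisfied.
Quorum: 30% of 2,303 = 690.90, rounded up to 691; 918 present. Satisfied.
Vote: requires a majority of those present (918); a majority of 918 is 460, so 460 needed; 461 in favor. Satisfied.

Invalid — notice requirement not satisfied.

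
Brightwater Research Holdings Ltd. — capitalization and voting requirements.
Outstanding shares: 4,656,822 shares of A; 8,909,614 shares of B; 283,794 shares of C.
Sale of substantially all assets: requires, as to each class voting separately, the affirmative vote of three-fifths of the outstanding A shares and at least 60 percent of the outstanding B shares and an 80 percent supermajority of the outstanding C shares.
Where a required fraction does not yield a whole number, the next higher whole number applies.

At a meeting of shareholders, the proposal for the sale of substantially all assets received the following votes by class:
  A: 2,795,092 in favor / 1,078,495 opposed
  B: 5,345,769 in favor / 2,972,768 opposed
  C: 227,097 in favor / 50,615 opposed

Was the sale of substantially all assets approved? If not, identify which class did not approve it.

Approved — every class gave the required vote.

A: 3/5 of 4656822 = 2794093.20, rounded up to 2794094; 2,794,094 required, 2,795,092 in favor — approved.
B: 3/5 of 8909614 = 5345768.40, rounded up to 5345769; 5,345,769 required, 5,345,769 in favor — approved.
C: 4/5 of 283794 = 227035.20, rounded up to 227036; 227,036 required, 227,097 in favor — approved.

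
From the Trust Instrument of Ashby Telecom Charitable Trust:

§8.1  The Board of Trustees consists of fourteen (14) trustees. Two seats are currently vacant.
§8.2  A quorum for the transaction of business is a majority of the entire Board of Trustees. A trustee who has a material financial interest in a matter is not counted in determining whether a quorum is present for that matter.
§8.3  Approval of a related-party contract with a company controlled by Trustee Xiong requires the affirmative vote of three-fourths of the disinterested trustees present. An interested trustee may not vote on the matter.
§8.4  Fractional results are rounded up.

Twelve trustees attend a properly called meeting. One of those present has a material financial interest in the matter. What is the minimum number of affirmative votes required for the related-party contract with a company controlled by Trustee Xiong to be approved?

9

The related-party contract with a company controlled by Trustee Xiong requires three-fourths of the disinterested trustees present (12 − 1 = 11).
3/4 of 11 = 8.25, rounded up to 9.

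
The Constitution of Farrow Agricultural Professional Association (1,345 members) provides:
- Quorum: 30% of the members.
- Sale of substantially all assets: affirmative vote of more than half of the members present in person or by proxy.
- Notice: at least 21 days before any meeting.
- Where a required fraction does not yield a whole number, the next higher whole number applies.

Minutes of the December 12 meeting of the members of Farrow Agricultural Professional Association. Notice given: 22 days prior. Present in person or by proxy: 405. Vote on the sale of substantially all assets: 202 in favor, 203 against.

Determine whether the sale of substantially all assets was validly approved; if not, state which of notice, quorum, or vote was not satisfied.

Notice: 22 days given; 21 required. Satisfied.
Quorum: 30% of 1,345 = 403.50, rounded up to 404; 405 present. Satisfied.
Vote: requires a majority of those present (405); a majority of 405 is 203, so 203 needed; 202 in favor. Not satisfied.

Invalid — vote requirement not satisfied.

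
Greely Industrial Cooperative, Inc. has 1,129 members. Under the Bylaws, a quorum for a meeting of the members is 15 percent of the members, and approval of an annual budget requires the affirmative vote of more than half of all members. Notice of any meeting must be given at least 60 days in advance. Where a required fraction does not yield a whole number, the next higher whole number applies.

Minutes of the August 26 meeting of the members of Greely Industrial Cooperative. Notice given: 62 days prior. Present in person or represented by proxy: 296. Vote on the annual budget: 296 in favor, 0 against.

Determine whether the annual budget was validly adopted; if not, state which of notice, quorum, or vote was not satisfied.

Invalid — vote requirement not satisfied.

Notice: 62 days given; 60 required. Satisfied.
Quorum: 15% of 1,129 = 169.35, rounded up to 170; 296 present. Satisfied.
Vote: requires a majority of all members (1,129); a majority of 1129 is 565, so 565 needed; 296 in favor. Not satisfied.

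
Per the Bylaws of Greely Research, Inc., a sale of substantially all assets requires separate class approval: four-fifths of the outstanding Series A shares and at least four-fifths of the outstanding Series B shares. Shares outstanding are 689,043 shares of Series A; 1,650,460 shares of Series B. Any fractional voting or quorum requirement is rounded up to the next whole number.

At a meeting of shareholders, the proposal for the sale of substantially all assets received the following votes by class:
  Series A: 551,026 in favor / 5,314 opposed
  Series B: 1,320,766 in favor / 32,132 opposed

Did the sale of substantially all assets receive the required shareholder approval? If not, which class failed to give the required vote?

Not approved — the Series A shares did not give the required vote.

Series A: 4/5 of 689043 = 551234.40, rounded up to 551235; 551,235 required, 551,026 in favor — not approved.
Series B: 4/5 of 1650460 = 1320368; 1,320,368 required, 1,320,766 in favor — approved.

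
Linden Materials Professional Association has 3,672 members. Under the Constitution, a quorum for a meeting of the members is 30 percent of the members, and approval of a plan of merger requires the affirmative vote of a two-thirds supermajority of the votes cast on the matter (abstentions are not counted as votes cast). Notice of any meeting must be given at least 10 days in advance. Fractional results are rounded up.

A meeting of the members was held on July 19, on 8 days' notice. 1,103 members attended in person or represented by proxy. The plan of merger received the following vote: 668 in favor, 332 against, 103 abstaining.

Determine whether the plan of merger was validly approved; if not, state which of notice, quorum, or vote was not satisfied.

Invalid — notice requirement not satisfied.

Notice: 8 days given; 10 required. Not satisfied.
Quorum: 30% of 3,672 = 1,101.60, rounded up to 1,102; 1,103 present. Satisfied.
Vote: requires two-thirds of the votes cast (1,103 − 103 abstaining = 1,000); 2/3 of 1000 = 666.67, rounded up to 667, so 667 needed; 668 in favor. Satisfied.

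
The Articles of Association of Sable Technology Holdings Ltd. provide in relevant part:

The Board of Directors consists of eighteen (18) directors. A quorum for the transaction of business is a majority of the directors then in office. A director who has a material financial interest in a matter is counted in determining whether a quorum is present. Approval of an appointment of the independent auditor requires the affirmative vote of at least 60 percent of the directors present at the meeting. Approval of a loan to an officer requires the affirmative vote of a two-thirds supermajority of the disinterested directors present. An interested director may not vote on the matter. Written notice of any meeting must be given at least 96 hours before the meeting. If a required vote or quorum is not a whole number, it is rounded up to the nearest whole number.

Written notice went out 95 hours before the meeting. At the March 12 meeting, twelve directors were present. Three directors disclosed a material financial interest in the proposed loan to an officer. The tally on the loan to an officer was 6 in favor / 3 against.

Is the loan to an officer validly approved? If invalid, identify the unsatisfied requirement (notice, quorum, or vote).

Notice: 95 hours given; 96 required (95 < 96). Not satisfied.
Quorum: 12 present (interested directors count toward quorum); quorum is 10. Satisfied.
Vote: the loan to an officer requires two-thirds of the disinterested directors present (12 − 3 = 9). 2/3 of 9 = 6, so 6 affirmative votes are needed; 6 voted in favor. Satisfied.

Invalid — notice requirement not satisfied.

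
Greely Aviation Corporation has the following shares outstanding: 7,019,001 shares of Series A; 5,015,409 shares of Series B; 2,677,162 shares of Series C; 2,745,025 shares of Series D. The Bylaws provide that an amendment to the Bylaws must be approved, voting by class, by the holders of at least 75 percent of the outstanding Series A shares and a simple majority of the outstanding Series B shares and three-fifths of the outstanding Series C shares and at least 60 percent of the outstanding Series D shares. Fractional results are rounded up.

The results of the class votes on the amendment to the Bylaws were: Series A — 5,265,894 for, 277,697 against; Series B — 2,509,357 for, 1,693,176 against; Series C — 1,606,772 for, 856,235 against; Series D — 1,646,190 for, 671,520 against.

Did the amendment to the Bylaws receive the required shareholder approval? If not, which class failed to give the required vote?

Not approved — the Series D shares did not give the required vote.

Series A: 3/4 of 7019001 = 5264250.75, rounded up to 5264251; 5,264,251 required, 5,265,894 in favor — approved.
Series B: a majority of 5015409 is 2507705; 2,507,705 required, 2,509,357 in favor — approved.
Series C: 3/5 of 2677162 = 1606297.20, rounded up to 1606298; 1,606,298 required, 1,606,772 in favor — approved.
Series D: 3/5 of 2745025 = 1647015; 1,647,015 required, 1,646,190 in favor — not approved.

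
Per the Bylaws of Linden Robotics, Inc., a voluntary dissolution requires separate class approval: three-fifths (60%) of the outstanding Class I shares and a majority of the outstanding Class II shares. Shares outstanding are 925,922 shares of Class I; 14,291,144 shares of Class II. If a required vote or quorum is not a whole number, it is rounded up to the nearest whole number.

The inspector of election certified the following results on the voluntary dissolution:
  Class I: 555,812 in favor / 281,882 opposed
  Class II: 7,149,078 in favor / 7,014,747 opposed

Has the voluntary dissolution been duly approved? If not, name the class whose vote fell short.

Approved — every class gave the required vote.

Class I: 3/5 of 925922 = 555553.20, rounded up to 555554; 555,554 required, 555,812 in favor — approved.
Class II: a majority of 14291144 is 7145573; 7,145,573 required, 7,149,078 in favor — approved.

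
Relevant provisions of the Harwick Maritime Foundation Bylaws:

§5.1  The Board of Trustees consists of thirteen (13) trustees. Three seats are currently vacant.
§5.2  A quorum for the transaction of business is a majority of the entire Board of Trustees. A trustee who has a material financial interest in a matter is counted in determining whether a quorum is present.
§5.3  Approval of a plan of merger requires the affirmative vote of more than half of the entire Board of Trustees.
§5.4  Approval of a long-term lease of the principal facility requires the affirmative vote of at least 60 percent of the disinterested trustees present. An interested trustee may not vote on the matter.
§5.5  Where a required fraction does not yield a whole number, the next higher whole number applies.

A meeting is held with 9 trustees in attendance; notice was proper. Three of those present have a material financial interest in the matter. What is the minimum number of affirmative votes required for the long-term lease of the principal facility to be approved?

The long-term lease of the principal facility requires three-fifths of the disinterested trustees present (9 − 3 = 6).
3/5 of 6 = 3.60, rounded up to 4.

4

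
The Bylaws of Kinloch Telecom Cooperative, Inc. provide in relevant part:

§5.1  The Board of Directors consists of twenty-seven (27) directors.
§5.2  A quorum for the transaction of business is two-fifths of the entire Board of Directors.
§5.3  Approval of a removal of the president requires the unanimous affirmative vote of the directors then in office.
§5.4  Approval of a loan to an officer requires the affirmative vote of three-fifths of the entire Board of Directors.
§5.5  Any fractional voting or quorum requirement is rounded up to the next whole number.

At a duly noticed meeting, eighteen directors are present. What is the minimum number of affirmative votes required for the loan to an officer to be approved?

The loan to an officer requires three-fifths of the entire Board of Directors (27).
3/5 of 27 = 16.20, rounded up to 17.

17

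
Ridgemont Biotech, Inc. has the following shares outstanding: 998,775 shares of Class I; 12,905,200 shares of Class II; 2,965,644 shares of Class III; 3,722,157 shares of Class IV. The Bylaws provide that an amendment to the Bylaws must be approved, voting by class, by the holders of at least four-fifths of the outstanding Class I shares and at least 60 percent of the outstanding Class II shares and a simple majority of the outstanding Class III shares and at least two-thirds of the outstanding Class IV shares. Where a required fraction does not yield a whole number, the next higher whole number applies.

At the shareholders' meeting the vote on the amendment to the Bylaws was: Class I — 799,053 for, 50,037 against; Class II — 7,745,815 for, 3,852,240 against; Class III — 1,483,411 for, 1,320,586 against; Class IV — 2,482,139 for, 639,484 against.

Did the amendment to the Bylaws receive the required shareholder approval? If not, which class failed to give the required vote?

Class I: 4/5 of 998775 = 799020; 799,020 required, 799,053 in favor — approved.
Class II: 3/5 of 12905200 = 7743120; 7,743,120 required, 7,745,815 in favor — approved.
Class III: a majority of 2965644 is 1482823; 1,482,823 required, 1,483,411 in favor — approved.
Class IV: 2/3 of 3722157 = 2481438; 2,481,438 required, 2,482,139 in favor — approved.

Approved — every class gave the required vote.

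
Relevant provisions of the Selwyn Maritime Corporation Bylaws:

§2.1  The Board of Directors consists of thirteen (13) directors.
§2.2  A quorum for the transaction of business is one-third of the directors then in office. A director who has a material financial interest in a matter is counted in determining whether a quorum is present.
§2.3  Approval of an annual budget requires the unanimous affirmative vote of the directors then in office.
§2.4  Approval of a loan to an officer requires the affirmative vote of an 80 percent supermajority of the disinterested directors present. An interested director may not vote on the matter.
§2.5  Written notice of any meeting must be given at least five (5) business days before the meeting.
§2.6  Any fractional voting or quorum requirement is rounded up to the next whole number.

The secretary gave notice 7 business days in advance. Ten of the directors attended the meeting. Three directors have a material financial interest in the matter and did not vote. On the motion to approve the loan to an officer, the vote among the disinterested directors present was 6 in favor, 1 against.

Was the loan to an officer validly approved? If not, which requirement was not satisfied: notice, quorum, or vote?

Valid — all requirements satisfied.

Notice: 7 business days given; 5 required (7 ≥ 5). Satisfied.
Quorum: 10 present (interested directors count toward quorum); quorum is 5. Satisfied.
Vote: the loan to an officer requires four-fifths of the disinterested directors present (10 − 3 = 7). 4/5 of 7 = 5.60, rounded up to 6, so 6 affirmative votes are needed; 6 voted in favor. Satisfied.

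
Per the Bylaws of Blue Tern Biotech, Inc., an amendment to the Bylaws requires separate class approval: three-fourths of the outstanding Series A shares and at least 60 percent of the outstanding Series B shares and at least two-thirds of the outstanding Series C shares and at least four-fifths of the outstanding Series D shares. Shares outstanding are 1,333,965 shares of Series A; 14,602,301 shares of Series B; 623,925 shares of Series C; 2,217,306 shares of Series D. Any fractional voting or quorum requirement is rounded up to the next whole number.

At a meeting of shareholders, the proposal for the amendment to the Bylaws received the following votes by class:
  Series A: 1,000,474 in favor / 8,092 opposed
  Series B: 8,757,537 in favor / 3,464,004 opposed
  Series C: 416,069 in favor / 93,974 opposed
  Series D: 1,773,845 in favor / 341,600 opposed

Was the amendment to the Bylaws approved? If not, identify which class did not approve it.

Series A: 3/4 of 1333965 = 1000473.75, rounded up to 1000474; 1,000,474 required, 1,000,474 in favor — approved.
Series B: 3/5 of 14602301 = 8761380.60, rounded up to 8761381; 8,761,381 required, 8,757,537 in favor — not approved.
Series C: 2/3 of 623925 = 415950; 415,950 required, 416,069 in favor — approved.
Series D: 4/5 of 2217306 = 1773844.80, rounded up to 1773845; 1,773,845 required, 1,773,845 in favor — approved.

Not approved — the Series B shares did not give the required vote.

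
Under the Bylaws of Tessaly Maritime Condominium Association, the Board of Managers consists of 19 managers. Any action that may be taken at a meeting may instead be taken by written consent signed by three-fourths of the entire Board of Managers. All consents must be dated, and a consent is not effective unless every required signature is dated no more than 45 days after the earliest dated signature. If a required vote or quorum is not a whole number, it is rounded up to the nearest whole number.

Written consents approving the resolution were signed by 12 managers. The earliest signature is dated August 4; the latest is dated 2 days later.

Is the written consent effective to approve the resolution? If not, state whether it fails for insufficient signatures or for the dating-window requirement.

Not effective — insufficient signatures.

Signatures required: three-fourths of 19 — 3/4 of 19 = 14.25, rounded up to 15, so 15 needed; 12 signed. Insufficient.
Dating window: the latest signature is 2 days after the earliest; the limit is 45 days. Within the window.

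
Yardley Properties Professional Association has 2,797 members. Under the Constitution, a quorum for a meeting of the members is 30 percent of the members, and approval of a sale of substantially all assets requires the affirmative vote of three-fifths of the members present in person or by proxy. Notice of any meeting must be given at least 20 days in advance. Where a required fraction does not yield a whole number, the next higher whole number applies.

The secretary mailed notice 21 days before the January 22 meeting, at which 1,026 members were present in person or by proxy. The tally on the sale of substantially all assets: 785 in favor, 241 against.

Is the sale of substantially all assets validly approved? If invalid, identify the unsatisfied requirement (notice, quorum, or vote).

Valid — all requirements satisfied.

Notice: 21 days given; 20 required. Satisfied.
Quorum: 30% of 2,797 = 839.10, rounded up to 840; 1,026 present. Satisfied.
Vote: requires three-fifths of those present (1,026); 3/5 of 1026 = 615.60, rounded up to 616, so 616 needed; 785 in favor. Satisfied.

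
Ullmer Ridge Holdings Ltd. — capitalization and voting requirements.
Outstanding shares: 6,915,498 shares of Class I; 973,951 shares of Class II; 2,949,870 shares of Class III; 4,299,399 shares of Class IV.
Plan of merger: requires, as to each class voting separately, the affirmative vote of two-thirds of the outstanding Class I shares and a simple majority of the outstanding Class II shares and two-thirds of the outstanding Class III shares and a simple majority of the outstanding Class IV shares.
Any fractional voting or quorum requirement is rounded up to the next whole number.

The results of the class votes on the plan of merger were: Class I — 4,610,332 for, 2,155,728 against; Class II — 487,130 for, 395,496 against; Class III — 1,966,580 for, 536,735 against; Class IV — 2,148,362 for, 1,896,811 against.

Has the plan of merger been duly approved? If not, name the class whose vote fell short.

Not approved — the Class IV shares did not give the required vote.

Class I: 2/3 of 6915498 = 4610332; 4,610,332 required, 4,610,332 in favor — approved.
Class II: a majority of 973951 is 486976; 486,976 required, 487,130 in favor — approved.
Class III: 2/3 of 2949870 = 1966580; 1,966,580 required, 1,966,580 in favor — approved.
Class IV: a majority of 4299399 is 2149700; 2,149,700 required, 2,148,362 in favor — not approved.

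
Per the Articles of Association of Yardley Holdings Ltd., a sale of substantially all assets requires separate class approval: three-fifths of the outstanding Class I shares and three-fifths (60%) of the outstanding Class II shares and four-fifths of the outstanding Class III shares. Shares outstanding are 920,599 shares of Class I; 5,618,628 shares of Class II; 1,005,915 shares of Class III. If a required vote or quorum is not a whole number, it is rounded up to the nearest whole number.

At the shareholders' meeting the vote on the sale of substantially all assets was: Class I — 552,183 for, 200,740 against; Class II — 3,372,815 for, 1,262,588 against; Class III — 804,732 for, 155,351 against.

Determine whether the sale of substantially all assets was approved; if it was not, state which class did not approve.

Not approved — the Class I shares did not give the required vote.

Class I: 3/5 of 920599 = 552359.40, rounded up to 552360; 552,360 required, 552,183 in favor — not approved.
Class II: 3/5 of 5618628 = 3371176.80, rounded up to 3371177; 3,371,177 required, 3,372,815 in favor — approved.
Class III: 4/5 of 1005915 = 804732; 804,732 required, 804,732 in favor — approved.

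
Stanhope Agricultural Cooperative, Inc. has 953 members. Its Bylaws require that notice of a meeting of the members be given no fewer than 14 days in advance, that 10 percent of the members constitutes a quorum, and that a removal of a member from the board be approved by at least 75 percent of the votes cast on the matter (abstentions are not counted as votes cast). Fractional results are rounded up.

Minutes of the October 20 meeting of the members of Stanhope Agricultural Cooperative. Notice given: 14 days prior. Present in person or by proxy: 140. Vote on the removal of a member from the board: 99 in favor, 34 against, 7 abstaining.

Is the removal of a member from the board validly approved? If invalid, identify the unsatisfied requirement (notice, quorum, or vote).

Notice: 14 days given; 14 required. Satisfied.
Quorum: 10% of 953 = 95.30, rounded up to 96; 140 present. Satisfied.
Vote: requires three-fourths of the votes cast (140 − 7 abstaining = 133); 3/4 of 133 = 99.75, rounded up to 100, so 100 needed; 99 in favor. Not satisfied.

Invalid — vote requirement not satisfied.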